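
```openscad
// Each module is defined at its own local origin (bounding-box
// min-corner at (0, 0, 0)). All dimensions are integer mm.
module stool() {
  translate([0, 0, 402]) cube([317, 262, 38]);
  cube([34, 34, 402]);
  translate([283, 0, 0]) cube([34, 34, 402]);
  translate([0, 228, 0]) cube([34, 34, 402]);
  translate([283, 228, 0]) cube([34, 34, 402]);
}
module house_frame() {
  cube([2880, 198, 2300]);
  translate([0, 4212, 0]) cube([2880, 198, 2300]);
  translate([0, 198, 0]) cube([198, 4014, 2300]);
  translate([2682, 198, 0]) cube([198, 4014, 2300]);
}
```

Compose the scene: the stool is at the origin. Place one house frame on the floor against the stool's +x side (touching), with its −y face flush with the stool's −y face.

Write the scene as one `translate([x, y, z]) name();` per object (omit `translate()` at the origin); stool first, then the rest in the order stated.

stool();
translate([317, 0, 0]) house_frame();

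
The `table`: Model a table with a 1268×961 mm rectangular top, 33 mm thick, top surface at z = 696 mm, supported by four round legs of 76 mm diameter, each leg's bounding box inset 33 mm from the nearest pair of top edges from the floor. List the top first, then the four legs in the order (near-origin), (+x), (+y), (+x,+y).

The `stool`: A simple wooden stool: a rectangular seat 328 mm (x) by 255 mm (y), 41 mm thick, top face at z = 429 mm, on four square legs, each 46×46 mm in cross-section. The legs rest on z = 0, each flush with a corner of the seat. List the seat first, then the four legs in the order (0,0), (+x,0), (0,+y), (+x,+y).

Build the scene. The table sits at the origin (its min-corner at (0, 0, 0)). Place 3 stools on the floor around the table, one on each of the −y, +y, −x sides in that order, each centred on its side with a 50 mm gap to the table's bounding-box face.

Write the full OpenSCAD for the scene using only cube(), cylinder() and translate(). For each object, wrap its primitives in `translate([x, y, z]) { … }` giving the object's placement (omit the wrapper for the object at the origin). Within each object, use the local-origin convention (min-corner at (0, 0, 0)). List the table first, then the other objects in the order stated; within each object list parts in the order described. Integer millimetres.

translate([0, 0, 663]) cube([1268, 961, 33]);
translate([71, 71, 0]) cylinder(h = 663, r = 38);
translate([1197, 71, 0]) cylinder(h = 663, r = 38);
translate([71, 890, 0]) cylinder(h = 663, r = 38);
translate([1197, 890, 0]) cylinder(h = 663, r = 38);
translate([470, -305, 0]) {
  translate([0, 0, 388]) cube([328, 255, 41]);
  cube([46, 46, 388]);
  translate([282, 0, 0]) cube([46, 46, 388]);
  translate([0, 209, 0]) cube([46, 46, 388]);
  translate([282, 209, 0]) cube([46, 46, 388]);
}
translate([470, 1011, 0]) {
  translate([0, 0, 388]) cube([328, 255, 41]);
  cube([46, 46, 388]);
  translate([282, 0, 0]) cube([46, 46, 388]);
  translate([0, 209, 0]) cube([46, 46, 388]);
  translate([282, 209, 0]) cube([46, 46, 388]);
}
translate([-378, 353, 0]) {
  translate([0, 0, 388]) cube([328, 255, 41]);
  cube([46, 46, 388]);
  translate([282, 0, 0]) cube([46, 46, 388]);
  translate([0, 209, 0]) cube([46, 46, 388]);
  translate([282, 209, 0]) cube([46, 46, 388]);
}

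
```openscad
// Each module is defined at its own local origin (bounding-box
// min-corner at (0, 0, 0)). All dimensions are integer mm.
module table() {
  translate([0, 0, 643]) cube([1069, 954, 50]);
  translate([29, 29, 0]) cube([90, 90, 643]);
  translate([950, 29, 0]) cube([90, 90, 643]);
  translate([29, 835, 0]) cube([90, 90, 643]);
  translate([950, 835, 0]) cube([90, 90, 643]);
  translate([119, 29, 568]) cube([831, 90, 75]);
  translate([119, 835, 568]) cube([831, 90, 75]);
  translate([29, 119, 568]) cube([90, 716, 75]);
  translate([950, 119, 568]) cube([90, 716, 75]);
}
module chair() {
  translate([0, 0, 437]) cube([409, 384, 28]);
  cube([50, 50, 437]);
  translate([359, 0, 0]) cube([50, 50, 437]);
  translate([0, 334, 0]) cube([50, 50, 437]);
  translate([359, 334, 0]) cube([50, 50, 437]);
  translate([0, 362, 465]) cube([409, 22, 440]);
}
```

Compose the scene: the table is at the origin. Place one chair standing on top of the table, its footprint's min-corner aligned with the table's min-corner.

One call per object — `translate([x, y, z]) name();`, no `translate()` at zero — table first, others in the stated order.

table();
translate([0, 0, 693]) chair();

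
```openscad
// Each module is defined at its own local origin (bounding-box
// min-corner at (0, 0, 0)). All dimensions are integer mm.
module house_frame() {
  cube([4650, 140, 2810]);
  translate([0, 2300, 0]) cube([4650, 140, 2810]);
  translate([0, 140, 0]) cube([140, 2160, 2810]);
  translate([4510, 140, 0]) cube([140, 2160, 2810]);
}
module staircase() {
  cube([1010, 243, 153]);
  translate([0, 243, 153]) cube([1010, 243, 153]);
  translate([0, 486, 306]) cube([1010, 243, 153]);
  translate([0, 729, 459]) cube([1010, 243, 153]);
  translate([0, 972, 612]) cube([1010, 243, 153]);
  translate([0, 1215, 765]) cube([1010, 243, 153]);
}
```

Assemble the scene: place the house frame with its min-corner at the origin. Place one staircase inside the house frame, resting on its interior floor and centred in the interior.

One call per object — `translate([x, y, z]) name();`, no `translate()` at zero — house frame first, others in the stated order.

house_frame();
translate([1820, 491, 0]) staircase();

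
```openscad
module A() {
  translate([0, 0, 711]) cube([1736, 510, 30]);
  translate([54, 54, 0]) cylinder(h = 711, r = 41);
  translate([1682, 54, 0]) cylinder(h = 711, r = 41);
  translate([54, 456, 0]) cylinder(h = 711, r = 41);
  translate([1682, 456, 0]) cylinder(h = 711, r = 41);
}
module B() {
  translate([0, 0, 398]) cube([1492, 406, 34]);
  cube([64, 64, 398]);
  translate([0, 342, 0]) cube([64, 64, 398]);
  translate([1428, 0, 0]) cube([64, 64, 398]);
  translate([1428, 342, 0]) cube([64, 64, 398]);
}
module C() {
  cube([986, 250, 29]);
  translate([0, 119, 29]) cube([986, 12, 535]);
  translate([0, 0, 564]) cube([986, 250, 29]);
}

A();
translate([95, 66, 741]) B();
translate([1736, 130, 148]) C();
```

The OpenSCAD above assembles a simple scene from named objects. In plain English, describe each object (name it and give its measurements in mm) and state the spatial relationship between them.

A is a rectangular dining table. The top is 1736×510×30 mm with its upper surface at z = 741 mm. It stands on four round legs of 82 mm diameter, each leg's bounding box inset 13 mm from the nearest pair of top edges, running from the floor to the underside of the top.

B is a bench: a 1492×406 mm seat slab, 34 mm thick, top at z = 432 mm, on four 64×64 mm square legs flush with the seat corners and standing on z = 0.

C is an I-beam lying along x, 986 mm long. Overall section height 593 mm. Two flanges 250 mm wide (y) and 29 mm thick, one on the floor and one at the top; a web 12 mm thick runs between them, centred on the flange width.

The bench is on top of the table. The I-beam is beside the table with their tops flush at z = 741.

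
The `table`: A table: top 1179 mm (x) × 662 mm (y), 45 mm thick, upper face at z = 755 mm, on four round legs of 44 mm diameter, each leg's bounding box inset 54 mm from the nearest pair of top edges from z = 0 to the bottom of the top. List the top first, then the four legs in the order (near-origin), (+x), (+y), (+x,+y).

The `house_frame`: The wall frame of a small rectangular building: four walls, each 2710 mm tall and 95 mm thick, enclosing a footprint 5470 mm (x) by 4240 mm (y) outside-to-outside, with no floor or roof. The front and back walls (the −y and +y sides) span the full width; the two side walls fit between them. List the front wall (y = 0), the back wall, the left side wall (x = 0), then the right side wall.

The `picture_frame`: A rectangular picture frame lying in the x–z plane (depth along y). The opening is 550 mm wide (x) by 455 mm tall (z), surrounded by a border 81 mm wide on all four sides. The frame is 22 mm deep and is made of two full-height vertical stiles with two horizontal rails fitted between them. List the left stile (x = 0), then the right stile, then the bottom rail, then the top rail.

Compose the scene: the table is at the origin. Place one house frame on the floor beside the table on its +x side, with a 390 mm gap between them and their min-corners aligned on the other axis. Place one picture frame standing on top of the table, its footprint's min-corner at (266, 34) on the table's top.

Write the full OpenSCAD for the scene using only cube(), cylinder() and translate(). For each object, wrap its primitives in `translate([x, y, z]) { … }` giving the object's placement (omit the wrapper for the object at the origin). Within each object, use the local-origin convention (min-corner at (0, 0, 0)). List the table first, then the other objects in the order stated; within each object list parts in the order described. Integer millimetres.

translate([0, 0, 710]) cube([1179, 662, 45]);
translate([76, 76, 0]) cylinder(h = 710, r = 22);
translate([1103, 76, 0]) cylinder(h = 710, r = 22);
translate([76, 586, 0]) cylinder(h = 710, r = 22);
translate([1103, 586, 0]) cylinder(h = 710, r = 22);
translate([1569, 0, 0]) {
  cube([5470, 95, 2710]);
  translate([0, 4145, 0]) cube([5470, 95, 2710]);
  translate([0, 95, 0]) cube([95, 4050, 2710]);
  translate([5375, 95, 0]) cube([95, 4050, 2710]);
}
translate([266, 34, 755]) {
  cube([81, 22, 617]);
  translate([631, 0, 0]) cube([81, 22, 617]);
  translate([81, 0, 0]) cube([550, 22, 81]);
  translate([81, 0, 536]) cube([550, 22, 81]);
}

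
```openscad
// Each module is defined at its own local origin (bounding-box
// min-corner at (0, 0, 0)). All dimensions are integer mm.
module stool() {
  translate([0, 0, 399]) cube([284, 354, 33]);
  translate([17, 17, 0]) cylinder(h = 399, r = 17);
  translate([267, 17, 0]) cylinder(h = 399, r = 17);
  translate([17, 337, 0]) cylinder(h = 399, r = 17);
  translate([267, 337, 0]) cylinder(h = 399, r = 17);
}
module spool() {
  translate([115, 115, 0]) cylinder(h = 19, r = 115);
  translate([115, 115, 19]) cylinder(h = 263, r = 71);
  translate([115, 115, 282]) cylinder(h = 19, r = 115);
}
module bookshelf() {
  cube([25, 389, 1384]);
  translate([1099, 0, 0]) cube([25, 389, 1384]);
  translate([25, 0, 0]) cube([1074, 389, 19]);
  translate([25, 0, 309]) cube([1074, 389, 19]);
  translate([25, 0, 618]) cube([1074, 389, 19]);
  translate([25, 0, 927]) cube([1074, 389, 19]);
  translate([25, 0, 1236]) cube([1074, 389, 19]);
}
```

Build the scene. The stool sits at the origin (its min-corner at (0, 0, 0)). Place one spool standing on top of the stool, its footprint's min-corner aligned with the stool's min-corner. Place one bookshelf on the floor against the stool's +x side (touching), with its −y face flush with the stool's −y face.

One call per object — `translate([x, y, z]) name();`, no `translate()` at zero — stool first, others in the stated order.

stool();
translate([0, 0, 432]) spool();
translate([284, 0, 0]) bookshelf();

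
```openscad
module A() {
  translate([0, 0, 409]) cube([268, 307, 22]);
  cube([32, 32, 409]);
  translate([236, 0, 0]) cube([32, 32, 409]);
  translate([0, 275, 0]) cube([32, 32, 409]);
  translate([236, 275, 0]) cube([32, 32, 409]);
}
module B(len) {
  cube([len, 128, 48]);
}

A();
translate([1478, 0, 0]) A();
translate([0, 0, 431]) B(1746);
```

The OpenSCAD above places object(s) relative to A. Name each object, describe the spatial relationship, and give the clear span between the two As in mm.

A is a stool. B is a beam. A beam spans the tops of two stools. The clear span between the two stools is 1210 mm.

Second stool starts at x = 1478; first ends at x = 268; clear span = 1478 − 268 = 1210 mm.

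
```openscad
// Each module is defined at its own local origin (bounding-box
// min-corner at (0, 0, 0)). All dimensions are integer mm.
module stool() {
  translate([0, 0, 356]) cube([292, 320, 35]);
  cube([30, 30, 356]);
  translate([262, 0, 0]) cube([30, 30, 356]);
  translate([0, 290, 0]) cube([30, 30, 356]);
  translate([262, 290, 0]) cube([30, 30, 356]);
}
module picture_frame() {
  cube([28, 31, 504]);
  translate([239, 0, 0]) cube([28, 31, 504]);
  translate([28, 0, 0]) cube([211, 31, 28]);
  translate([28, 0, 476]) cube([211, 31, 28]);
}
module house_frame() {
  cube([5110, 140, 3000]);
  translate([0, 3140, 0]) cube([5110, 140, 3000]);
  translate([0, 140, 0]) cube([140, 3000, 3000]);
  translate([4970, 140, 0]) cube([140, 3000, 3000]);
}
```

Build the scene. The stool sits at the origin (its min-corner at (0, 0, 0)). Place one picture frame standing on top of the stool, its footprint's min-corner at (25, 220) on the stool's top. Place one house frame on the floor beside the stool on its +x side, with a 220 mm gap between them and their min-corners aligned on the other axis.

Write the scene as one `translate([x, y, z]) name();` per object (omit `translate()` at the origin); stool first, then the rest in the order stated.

stool();
translate([25, 220, 391]) picture_frame();
translate([512, 0, 0]) house_frame();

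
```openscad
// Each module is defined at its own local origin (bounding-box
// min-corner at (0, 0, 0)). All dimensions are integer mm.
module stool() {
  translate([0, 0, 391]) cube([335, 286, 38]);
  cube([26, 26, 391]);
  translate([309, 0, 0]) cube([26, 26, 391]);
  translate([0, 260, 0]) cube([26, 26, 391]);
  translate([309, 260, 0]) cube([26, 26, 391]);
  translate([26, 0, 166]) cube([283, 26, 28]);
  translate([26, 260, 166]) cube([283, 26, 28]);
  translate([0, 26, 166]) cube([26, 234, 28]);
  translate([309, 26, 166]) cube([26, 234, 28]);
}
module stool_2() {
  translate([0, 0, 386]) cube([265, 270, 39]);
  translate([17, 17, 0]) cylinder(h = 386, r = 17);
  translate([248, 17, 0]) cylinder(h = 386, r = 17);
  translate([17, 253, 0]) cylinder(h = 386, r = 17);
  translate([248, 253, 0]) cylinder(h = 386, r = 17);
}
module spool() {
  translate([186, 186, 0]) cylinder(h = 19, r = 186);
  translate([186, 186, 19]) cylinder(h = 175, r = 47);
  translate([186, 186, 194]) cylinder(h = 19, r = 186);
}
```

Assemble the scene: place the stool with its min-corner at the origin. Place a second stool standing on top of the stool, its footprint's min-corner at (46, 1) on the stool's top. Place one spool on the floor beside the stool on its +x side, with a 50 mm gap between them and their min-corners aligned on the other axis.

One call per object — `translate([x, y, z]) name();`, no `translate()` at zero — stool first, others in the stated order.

stool();
translate([46, 1, 429]) stool_2();
translate([385, 0, 0]) spool();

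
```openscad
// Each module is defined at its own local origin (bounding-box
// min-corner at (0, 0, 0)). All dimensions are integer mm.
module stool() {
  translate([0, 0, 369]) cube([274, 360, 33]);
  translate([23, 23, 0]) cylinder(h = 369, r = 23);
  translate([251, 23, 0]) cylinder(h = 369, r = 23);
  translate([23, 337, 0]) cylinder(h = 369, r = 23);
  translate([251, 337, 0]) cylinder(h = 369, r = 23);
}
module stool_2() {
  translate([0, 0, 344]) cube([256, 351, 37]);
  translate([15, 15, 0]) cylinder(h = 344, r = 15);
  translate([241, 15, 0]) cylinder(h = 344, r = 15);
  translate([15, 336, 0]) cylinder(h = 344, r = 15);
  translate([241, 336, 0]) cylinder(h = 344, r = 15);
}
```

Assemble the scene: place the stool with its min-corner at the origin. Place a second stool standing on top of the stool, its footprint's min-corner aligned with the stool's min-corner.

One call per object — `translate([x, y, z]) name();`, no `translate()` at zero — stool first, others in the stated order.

stool();
translate([0, 0, 402]) stool_2();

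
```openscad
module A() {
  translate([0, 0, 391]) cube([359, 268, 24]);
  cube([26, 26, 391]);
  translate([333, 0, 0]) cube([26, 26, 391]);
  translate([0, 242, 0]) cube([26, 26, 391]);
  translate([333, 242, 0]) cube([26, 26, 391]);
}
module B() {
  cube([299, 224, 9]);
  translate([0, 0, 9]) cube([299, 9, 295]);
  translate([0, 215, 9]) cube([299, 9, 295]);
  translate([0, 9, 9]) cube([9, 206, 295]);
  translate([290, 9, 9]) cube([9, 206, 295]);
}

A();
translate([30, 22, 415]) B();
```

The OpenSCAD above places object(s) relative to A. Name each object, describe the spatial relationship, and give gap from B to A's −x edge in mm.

The open box's min-x is at 30; the stool's min-x is 0; gap = 30 mm.

A is a stool. B is an open box. The open box is on top of the stool, centred. The gap from the open box to the stool's −x edge is 30 mm.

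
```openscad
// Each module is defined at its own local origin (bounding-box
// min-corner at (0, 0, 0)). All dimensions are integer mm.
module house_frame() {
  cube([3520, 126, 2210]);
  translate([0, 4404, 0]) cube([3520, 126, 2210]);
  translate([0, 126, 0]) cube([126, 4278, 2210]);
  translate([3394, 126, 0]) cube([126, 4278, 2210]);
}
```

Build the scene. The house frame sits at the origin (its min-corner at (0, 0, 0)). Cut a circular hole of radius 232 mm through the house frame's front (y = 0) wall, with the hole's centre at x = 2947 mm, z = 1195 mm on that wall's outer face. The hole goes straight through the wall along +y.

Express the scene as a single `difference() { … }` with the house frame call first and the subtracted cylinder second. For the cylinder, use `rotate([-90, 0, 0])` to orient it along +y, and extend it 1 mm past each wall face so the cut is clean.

difference() {
  house_frame();
  translate([2947, -1, 1195]) rotate([-90, 0, 0]) cylinder(h = 128, r = 232);
}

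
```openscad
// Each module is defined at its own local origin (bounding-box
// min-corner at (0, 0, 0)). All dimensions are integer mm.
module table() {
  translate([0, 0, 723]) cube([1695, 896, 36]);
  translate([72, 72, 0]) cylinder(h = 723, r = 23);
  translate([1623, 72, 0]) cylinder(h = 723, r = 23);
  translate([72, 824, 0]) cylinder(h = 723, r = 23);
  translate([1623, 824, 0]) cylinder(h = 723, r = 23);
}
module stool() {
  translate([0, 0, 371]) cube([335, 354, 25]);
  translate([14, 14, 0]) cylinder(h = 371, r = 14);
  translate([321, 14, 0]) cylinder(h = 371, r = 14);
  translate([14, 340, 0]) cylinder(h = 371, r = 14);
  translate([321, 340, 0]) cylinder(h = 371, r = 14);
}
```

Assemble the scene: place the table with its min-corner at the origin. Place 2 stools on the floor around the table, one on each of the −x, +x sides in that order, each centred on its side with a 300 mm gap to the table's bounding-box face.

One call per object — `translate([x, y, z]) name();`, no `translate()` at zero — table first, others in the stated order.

table();
translate([-635, 271, 0]) stool();
translate([1995, 271, 0]) stool();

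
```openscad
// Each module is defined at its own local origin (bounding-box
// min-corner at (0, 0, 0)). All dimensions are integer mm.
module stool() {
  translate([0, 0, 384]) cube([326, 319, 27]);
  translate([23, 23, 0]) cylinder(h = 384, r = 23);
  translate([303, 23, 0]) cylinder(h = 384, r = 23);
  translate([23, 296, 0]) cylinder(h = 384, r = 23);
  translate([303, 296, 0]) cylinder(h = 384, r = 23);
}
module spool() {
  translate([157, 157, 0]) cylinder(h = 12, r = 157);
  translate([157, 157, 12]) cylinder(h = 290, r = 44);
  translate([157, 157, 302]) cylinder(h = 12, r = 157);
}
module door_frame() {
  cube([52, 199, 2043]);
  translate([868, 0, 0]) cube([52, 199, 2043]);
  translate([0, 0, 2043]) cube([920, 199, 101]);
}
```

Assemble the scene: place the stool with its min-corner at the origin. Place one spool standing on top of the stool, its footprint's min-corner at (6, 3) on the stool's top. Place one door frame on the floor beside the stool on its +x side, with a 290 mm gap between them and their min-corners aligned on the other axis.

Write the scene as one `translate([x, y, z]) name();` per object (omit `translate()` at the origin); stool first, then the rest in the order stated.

stool();
translate([6, 3, 411]) spool();
translate([616, 0, 0]) door_frame();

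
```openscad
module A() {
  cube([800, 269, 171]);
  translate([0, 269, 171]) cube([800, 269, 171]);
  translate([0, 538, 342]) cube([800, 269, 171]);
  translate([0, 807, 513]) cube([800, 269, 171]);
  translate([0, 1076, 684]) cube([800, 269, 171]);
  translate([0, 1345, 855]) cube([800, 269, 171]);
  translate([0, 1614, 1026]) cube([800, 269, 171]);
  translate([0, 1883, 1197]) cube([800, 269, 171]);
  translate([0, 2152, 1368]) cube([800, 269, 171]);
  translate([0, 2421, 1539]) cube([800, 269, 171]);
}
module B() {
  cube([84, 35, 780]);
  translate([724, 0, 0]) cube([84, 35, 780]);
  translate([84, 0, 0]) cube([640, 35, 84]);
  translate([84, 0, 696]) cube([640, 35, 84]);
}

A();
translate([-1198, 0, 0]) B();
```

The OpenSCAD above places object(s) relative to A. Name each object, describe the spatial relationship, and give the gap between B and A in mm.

The picture frame's nearest face is 390 mm from the staircase's −x face.

A is a staircase. B is a picture frame. The picture frame is on the floor beside the staircase on its −x side. The gap between the picture frame and the staircase is 390 mm.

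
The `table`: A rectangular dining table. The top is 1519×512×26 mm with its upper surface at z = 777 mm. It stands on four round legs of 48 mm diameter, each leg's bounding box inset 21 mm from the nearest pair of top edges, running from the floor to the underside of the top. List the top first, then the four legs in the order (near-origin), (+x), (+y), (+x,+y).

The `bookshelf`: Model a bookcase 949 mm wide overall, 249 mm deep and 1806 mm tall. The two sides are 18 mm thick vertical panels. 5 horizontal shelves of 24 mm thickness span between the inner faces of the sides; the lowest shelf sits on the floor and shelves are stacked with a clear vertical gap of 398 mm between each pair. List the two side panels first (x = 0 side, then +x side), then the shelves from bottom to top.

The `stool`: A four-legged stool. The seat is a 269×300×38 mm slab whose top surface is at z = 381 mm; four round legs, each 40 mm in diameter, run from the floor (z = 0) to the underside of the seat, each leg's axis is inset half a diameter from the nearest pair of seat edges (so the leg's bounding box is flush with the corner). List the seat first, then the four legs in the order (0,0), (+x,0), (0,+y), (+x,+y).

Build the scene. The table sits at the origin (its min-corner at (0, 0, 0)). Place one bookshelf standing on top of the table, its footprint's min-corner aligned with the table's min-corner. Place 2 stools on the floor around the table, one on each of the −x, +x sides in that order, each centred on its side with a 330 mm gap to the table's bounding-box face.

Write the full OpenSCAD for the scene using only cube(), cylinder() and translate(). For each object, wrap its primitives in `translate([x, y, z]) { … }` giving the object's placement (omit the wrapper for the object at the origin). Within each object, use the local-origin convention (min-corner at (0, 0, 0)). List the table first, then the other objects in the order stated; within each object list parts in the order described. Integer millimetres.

translate([0, 0, 751]) cube([1519, 512, 26]);
translate([45, 45, 0]) cylinder(h = 751, r = 24);
translate([1474, 45, 0]) cylinder(h = 751, r = 24);
translate([45, 467, 0]) cylinder(h = 751, r = 24);
translate([1474, 467, 0]) cylinder(h = 751, r = 24);
translate([0, 0, 777]) {
  cube([18, 249, 1806]);
  translate([931, 0, 0]) cube([18, 249, 1806]);
  translate([18, 0, 0]) cube([913, 249, 24]);
  translate([18, 0, 422]) cube([913, 249, 24]);
  translate([18, 0, 844]) cube([913, 249, 24]);
  translate([18, 0, 1266]) cube([913, 249, 24]);
  translate([18, 0, 1688]) cube([913, 249, 24]);
}
translate([-599, 106, 0]) {
  translate([0, 0, 343]) cube([269, 300, 38]);
  translate([20, 20, 0]) cylinder(h = 343, r = 20);
  translate([249, 20, 0]) cylinder(h = 343, r = 20);
  translate([20, 280, 0]) cylinder(h = 343, r = 20);
  translate([249, 280, 0]) cylinder(h = 343, r = 20);
}
translate([1849, 106, 0]) {
  translate([0, 0, 343]) cube([269, 300, 38]);
  translate([20, 20, 0]) cylinder(h = 343, r = 20);
  translate([249, 20, 0]) cylinder(h = 343, r = 20);
  translate([20, 280, 0]) cylinder(h = 343, r = 20);
  translate([249, 280, 0]) cylinder(h = 343, r = 20);
}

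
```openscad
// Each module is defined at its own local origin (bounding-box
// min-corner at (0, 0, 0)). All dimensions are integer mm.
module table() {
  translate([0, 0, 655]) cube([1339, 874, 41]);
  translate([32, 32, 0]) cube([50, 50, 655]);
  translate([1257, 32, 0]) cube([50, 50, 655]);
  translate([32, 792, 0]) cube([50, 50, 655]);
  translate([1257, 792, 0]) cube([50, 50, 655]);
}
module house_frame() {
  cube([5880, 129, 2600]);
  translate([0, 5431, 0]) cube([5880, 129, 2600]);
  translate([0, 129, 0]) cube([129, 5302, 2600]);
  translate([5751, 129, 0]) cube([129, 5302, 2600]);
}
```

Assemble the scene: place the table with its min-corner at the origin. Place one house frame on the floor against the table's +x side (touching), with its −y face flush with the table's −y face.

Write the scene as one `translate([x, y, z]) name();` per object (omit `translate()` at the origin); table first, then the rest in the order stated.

table();
translate([1339, 0, 0]) house_frame();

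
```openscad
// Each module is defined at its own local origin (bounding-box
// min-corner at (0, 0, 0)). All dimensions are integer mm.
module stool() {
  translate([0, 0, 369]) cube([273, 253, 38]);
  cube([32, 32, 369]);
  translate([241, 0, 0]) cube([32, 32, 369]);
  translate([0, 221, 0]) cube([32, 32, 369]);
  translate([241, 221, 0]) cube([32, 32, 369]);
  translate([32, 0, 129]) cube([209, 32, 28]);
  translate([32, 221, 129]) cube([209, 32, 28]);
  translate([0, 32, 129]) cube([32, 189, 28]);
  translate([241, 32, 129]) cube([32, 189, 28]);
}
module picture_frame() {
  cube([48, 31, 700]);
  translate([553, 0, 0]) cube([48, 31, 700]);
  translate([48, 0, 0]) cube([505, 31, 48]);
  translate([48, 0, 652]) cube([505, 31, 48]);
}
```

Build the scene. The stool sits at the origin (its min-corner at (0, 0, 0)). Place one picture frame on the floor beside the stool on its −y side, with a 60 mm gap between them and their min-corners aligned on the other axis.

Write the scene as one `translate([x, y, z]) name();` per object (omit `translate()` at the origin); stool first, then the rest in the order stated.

stool();
translate([0, -91, 0]) picture_frame();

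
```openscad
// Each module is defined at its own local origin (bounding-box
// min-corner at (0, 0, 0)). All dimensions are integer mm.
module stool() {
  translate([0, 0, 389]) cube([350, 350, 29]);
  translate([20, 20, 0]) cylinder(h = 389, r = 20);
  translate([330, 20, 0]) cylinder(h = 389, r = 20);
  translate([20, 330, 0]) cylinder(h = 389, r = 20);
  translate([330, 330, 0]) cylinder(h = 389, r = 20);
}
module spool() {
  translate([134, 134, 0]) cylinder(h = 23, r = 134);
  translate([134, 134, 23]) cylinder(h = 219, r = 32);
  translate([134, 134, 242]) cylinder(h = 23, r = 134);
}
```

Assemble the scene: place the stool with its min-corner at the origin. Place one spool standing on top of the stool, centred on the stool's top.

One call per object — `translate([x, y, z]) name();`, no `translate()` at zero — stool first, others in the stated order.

stool();
translate([41, 41, 418]) spool();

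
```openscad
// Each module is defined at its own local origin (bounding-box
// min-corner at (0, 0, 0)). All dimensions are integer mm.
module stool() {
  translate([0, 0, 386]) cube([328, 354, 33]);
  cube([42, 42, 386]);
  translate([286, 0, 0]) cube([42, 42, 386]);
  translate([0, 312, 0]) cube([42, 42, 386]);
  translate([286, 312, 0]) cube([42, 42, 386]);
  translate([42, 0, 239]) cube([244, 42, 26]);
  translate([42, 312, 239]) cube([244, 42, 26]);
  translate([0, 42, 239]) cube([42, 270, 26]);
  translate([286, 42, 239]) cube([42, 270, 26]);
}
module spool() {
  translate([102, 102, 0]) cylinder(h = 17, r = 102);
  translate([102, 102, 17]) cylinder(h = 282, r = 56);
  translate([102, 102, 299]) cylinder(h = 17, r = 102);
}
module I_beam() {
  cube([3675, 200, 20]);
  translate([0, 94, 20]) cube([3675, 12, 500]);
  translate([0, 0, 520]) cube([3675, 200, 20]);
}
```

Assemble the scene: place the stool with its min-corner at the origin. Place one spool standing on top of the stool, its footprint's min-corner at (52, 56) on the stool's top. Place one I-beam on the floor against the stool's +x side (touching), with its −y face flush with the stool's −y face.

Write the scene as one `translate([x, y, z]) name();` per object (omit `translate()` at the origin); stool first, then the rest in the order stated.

stool();
translate([52, 56, 419]) spool();
translate([328, 0, 0]) I_beam();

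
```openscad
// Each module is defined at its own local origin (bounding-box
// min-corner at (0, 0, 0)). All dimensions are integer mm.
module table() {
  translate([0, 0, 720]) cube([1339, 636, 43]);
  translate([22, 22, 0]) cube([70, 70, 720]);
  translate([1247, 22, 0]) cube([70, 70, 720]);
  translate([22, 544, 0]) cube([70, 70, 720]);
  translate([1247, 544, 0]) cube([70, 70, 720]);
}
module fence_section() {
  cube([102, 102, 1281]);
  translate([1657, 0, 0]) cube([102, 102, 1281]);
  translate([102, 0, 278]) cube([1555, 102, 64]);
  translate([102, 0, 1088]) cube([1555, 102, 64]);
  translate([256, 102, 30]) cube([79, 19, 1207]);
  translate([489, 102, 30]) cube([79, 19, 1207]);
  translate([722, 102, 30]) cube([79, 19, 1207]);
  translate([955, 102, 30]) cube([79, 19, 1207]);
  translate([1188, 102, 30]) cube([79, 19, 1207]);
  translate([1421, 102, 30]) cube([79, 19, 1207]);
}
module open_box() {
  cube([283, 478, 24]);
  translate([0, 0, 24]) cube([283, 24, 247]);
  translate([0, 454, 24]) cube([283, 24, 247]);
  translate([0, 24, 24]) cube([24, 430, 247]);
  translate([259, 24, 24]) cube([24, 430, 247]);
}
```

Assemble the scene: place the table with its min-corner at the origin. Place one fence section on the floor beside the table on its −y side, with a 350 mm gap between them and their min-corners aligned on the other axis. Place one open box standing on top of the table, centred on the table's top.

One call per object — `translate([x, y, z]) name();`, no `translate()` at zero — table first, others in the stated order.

table();
translate([0, -471, 0]) fence_section();
translate([528, 79, 763]) open_box();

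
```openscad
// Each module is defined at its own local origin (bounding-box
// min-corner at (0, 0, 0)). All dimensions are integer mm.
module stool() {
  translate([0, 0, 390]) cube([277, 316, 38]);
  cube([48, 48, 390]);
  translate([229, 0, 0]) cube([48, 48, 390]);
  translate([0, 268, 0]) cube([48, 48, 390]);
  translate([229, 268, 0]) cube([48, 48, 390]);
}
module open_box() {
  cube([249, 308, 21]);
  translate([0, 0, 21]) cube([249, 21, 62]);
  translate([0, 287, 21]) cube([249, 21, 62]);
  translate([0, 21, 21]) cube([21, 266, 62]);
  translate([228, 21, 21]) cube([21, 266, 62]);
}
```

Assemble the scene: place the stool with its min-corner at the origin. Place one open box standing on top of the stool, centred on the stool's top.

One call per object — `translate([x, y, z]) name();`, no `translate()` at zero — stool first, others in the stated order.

stool();
translate([14, 4, 428]) open_box();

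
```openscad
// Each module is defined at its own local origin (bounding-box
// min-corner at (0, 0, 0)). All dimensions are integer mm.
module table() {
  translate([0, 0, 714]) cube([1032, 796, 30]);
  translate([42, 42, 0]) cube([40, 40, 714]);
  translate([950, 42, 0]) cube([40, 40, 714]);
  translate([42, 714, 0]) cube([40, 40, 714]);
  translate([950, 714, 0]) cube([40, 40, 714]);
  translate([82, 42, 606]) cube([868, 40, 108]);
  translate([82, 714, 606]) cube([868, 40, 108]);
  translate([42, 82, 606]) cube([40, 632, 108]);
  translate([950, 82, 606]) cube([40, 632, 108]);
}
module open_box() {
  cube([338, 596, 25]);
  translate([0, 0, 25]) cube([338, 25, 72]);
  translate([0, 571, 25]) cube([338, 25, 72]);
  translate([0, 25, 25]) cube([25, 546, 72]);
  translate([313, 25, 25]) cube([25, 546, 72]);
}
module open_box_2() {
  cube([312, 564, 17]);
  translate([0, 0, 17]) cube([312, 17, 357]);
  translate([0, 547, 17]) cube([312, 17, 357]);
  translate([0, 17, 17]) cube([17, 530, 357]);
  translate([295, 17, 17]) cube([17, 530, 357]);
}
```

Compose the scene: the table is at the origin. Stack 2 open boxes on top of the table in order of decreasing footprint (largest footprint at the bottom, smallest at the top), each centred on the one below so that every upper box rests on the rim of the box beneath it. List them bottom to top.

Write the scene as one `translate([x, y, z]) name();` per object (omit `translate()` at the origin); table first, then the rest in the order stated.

table();
translate([347, 100, 744]) open_box();
translate([360, 116, 841]) open_box_2();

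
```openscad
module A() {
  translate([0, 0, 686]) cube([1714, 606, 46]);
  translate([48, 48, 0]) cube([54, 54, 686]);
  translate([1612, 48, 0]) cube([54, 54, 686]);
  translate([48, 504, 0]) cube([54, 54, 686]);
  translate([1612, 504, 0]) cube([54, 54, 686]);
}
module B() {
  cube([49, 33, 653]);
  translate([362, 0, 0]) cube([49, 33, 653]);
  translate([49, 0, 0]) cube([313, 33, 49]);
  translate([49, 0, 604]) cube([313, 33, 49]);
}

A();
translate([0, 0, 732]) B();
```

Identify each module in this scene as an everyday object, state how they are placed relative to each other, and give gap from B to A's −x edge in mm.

A is a table. B is a picture frame. The picture frame is on top of the table. The gap from the picture frame to the table's −x edge is 0 mm.

The picture frame's min-x is at 0; the table's min-x is 0; gap = 0 mm.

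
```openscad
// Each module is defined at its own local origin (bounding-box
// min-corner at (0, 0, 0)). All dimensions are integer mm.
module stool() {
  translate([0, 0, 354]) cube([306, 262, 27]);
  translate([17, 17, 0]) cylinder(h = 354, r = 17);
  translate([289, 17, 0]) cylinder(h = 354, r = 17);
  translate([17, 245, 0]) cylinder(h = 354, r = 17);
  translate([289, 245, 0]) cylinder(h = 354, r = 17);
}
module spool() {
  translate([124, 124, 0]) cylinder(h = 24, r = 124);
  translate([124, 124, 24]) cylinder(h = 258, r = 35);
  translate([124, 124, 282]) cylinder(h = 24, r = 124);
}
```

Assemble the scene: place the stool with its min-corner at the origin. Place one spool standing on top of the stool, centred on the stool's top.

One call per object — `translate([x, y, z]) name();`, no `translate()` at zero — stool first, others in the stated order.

stool();
translate([29, 7, 381]) spool();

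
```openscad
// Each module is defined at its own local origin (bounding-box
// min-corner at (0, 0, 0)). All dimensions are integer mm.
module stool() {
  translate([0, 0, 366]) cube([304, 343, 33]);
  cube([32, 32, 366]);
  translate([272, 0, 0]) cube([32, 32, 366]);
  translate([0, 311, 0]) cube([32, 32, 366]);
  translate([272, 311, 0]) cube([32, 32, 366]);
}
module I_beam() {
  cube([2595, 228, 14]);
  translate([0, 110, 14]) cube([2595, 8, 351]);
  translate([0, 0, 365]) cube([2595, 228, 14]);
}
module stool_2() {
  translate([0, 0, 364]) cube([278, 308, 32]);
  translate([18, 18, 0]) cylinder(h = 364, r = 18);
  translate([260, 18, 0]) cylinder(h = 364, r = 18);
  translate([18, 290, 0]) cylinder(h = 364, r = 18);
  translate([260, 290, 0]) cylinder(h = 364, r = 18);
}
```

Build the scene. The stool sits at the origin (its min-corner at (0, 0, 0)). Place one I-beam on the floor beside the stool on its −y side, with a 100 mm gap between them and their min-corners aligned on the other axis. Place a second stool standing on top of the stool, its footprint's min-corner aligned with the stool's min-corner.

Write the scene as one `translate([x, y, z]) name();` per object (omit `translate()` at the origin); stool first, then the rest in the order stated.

stool();
translate([0, -328, 0]) I_beam();
translate([0, 0, 399]) stool_2();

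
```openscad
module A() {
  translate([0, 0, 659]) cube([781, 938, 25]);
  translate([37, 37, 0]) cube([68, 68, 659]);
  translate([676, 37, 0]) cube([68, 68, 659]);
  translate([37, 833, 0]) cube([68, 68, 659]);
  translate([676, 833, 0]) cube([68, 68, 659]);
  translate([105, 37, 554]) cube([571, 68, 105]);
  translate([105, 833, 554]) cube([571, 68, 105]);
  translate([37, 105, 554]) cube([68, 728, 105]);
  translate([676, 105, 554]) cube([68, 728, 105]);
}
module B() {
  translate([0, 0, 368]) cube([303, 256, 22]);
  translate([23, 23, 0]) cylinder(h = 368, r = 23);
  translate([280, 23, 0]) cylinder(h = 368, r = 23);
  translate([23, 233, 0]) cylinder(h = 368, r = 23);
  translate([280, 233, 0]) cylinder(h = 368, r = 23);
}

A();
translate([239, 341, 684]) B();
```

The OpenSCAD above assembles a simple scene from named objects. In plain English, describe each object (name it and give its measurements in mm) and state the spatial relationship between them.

A is a table: top 781 mm (x) × 938 mm (y), 25 mm thick, upper face at z = 684 mm, on four 68×68 mm square legs, each inset 37 mm from the nearest pair of top edges, running from z = 0 to the bottom of the top. Four apron rails, 68 mm thick and 105 mm tall, run between adjacent legs with their top edges flush with the underside of the top and their outer faces flush with the legs' outer faces.

B is a simple wooden stool: a rectangular seat 303 mm (x) by 256 mm (y), 22 mm thick, top face at z = 390 mm, on four round legs, each 46 mm in diameter. The legs rest on z = 0, each leg's axis is inset half a diameter from the nearest pair of seat edges (so the leg's bounding box is flush with the corner).

The stool is on top of the table, centred.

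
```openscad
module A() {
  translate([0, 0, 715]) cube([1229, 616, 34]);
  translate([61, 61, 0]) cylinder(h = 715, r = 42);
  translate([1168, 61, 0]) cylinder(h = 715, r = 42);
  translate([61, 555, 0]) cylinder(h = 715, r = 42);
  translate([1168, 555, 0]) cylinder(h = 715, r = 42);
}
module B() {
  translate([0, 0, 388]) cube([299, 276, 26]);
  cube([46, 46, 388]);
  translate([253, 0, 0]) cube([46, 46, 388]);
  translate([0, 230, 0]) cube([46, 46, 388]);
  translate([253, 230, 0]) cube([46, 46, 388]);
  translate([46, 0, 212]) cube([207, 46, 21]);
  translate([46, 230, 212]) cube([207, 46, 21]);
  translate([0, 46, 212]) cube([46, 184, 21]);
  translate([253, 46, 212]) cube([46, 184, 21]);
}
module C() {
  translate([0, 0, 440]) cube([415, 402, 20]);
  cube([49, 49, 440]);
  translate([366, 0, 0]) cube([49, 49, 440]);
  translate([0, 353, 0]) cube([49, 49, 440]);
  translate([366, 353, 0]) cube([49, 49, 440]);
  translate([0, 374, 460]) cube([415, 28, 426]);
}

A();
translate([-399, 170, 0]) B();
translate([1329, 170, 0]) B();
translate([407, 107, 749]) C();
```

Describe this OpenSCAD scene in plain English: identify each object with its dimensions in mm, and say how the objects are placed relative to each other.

A is a rectangular dining table. The top is 1229×616×34 mm with its upper surface at z = 749 mm. It stands on four round legs of 84 mm diameter, each leg's bounding box inset 19 mm from the nearest pair of top edges, running from the floor to the underside of the top.

B is a four-legged stool. The seat is a 299×276×26 mm slab whose top surface is at z = 414 mm; four square legs, each 46×46 mm in cross-section, run from the floor (z = 0) to the underside of the seat, each flush with a corner of the seat. Four stretchers, 46 mm wide and 21 mm tall, connect adjacent legs with their undersides at z = 212 mm, each running between the inner faces of the legs it joins and aligned with the legs' outer faces on the other axis.

C is a chair: 415×402 mm seat, 20 mm thick, top at z = 460 mm, on four 49 mm square corner legs flush with the seat edges. A 28 mm thick backrest slab spans the full seat width, extending 426 mm above the seat top, its back face flush with the seat's +y edge.

Two stools sit around the table at the −x, +x sides. The chair is on top of the table, centred.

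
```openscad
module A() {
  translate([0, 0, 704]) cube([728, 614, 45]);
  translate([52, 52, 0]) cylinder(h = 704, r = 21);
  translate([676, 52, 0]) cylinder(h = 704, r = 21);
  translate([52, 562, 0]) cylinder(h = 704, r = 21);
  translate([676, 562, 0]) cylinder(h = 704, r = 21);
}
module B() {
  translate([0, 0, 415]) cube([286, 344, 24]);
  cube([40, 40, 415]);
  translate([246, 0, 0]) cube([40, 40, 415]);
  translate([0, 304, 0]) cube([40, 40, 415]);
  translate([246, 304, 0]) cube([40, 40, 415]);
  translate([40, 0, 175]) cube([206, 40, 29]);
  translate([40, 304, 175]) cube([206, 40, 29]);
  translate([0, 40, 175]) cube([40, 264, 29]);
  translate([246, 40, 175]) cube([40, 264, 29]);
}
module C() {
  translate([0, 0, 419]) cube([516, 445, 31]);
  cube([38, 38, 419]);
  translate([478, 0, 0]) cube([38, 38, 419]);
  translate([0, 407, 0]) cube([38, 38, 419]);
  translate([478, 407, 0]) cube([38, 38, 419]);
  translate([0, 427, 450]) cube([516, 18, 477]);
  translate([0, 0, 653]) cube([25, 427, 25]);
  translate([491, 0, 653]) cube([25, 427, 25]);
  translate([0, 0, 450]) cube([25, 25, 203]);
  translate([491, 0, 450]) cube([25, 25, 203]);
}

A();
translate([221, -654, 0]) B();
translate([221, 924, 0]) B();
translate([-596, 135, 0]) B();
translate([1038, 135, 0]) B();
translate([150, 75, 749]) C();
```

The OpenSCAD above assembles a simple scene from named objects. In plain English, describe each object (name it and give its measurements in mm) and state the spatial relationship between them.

A is a table with a 728×614 mm rectangular top, 45 mm thick, top surface at z = 749 mm, supported by four round legs of 42 mm diameter, each leg's bounding box inset 31 mm from the nearest pair of top edges, running from the floor.

B is a four-legged stool. The seat is a 286×344×24 mm slab whose top surface is at z = 439 mm; four square legs, each 40×40 mm in cross-section, run from the floor (z = 0) to the underside of the seat, each flush with a corner of the seat. Four stretchers, 40 mm wide and 29 mm tall, connect adjacent legs with their undersides at z = 175 mm, each running between the inner faces of the legs it joins and aligned with the legs' outer faces on the other axis.

C is a chair: 516×445 mm seat, 31 mm thick, top at z = 450 mm, on four 38 mm square corner legs flush with the seat edges. A 18 mm thick backrest slab spans the full seat width, extending 477 mm above the seat top, its back face flush with the seat's +y edge. Two armrests of 25×25 mm section run along each side from the seat's front edge to the front of the backrest, top faces 228 mm above the seat top and outer faces flush with the seat's x-edges; a 25×25 mm post under the front of each armrest stands on the seat at the front corner.

Four stools sit around the table at the −y, +y, −x, +x sides. The chair is on top of the table.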